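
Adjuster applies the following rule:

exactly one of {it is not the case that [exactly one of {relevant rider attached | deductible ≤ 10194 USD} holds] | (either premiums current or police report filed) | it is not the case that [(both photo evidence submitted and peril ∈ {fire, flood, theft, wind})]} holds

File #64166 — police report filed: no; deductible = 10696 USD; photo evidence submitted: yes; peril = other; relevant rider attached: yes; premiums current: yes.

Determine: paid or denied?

Denied

Atomic conditions:
  relevant rider attached: yes → true
  deductible ≤ 10194 USD: 10696 ≤ 10194 is false
  premiums current: yes → true
  police report filed: no → false
  photo evidence submitted: yes → true
  peril ∈ {fire, flood, theft, wind}: other is not in the set → false
Combine:
[1.1] exactly-one(true, false) = true
[1] NOT true = false
[2] true OR false = true
[3.1] true AND false = false
[3] NOT false = true
[root] exactly-one(false, true, true) = false
Overall: false → denied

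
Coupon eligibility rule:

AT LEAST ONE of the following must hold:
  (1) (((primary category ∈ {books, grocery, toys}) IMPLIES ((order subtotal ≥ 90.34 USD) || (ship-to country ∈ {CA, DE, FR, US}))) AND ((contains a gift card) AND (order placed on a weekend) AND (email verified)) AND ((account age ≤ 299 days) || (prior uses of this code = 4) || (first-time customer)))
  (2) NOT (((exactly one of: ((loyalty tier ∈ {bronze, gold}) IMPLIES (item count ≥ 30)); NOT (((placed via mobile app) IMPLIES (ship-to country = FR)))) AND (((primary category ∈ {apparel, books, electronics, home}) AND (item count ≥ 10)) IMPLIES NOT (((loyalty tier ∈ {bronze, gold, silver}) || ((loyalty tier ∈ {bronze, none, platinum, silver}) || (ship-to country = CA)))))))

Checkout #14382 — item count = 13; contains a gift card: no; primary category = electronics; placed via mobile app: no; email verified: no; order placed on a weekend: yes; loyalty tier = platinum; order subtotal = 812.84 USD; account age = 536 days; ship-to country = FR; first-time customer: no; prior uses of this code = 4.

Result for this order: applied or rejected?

Applied

Atomic conditions:
  primary category ∈ {books, grocery, toys}: electronics is not in the set → false
  order subtotal ≥ 90.34 USD: 812.84 ≥ 90.34 is true
  ship-to country ∈ {CA, DE, FR, US}: FR is in the set → true
  contains a gift card: no → false
  order placed on a weekend: yes → true
  email verified: no → false
  account age ≤ 299 days: 536 ≤ 299 is false
  prior uses of this code = 4: 4 == 4 is true
  first-time customer: no → false
  loyalty tier ∈ {bronze, gold}: platinum is not in the set → false
  item count ≥ 30: 13 ≥ 30 is false
  placed via mobile app: no → false
  ship-to country = FR: FR == FR is true
  primary category ∈ {apparel, books, electronics, home}: electronics is in the set → true
  item count ≥ 10: 13 ≥ 10 is true
  loyalty tier ∈ {bronze, gold, silver}: platinum is not in the set → false
  loyalty tier ∈ {bronze, none, platinum, silver}: platinum is in the set → true
  ship-to country = CA: FR == CA is false
Combine:
[1.1.2] true OR true = true
[1.1] false → true (antecedent false ⇒ implication holds) = true
[1.2] false AND true AND false = false
[1.3] false OR true OR false = true
[1] true AND false AND true = false
[2.1.1.1] false → false (antecedent false ⇒ implication holds) = true
[2.1.1.2.1] false → true (antecedent false ⇒ implication holds) = true
[2.1.1.2] NOT true = false
[2.1.1] exactly-one(true, false) = true
[2.1.2.1] true AND true = true
[2.1.2.2.1.2] true OR false = true
[2.1.2.2.1] false OR true = true
[2.1.2.2] NOT true = false
[2.1.2] true → false = false
[2.1] true AND false = false
[2] NOT false = true
[root] false OR true = true
Overall: true → applied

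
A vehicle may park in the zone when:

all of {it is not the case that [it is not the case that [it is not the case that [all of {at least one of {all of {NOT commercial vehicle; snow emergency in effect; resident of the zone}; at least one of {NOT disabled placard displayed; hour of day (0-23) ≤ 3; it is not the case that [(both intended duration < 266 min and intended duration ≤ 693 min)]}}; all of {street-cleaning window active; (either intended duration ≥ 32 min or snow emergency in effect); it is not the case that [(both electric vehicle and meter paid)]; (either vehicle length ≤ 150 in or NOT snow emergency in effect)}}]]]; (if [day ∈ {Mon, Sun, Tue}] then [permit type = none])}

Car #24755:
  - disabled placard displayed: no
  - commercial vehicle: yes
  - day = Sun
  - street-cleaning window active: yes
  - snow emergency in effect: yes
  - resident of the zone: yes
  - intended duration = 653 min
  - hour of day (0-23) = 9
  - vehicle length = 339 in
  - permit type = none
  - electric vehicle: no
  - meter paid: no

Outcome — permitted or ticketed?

Permitted

Atomic conditions:
  NOT commercial vehicle: yes → false
  snow emergency in effect: yes → true
  resident of the zone: yes → true
  NOT disabled placard displayed: no → true
  hour of day (0-23) ≤ 3: 9 ≤ 3 is false
  intended duration < 266 min: 653 < 266 is false
  intended duration ≤ 693 min: 653 ≤ 693 is true
  street-cleaning window active: yes → true
  intended duration ≥ 32 min: 653 ≥ 32 is true
  electric vehicle: no → false
  meter paid: no → false
  vehicle length ≤ 150 in: 339 ≤ 150 is false
  NOT snow emergency in effect: yes → false
  day ∈ {Mon, Sun, Tue}: Sun is in the set → true
  permit type = none: none == none is true
Combine:
[1.1.1.1.1.1] false AND true AND true = false
[1.1.1.1.1.2.3.1] false AND true = false
[1.1.1.1.1.2.3] NOT false = true
[1.1.1.1.1.2] true OR false OR true = true
[1.1.1.1.1] false OR true = true
[1.1.1.1.2.2] true OR true = true
[1.1.1.1.2.3.1] false AND false = false
[1.1.1.1.2.3] NOT false = true
[1.1.1.1.2.4] false OR false = false
[1.1.1.1.2] true AND true AND true AND false = false
[1.1.1.1] true AND false = false
[1.1.1] NOT false = true
[1.1] NOT true = false
[1] NOT false = true
[2] true → true = true
[root] true AND true = true
Overall: true → permitted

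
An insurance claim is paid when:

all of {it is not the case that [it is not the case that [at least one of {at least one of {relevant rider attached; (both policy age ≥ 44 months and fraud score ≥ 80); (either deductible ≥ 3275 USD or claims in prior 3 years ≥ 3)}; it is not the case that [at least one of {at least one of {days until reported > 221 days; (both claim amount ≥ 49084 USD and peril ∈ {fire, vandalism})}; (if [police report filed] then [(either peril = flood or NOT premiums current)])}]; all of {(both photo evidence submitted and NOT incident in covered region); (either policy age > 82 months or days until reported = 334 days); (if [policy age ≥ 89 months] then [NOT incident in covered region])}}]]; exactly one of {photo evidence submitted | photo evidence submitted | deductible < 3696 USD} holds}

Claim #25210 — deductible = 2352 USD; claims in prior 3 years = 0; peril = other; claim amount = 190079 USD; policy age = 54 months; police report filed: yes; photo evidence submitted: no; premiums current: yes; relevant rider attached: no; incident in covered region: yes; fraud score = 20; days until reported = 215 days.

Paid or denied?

Paid

Atomic conditions:
  relevant rider attached: no → false
  policy age ≥ 44 months: 54 ≥ 44 is true
  fraud score ≥ 80: 20 ≥ 80 is false
  deductible ≥ 3275 USD: 2352 ≥ 3275 is false
  claims in prior 3 years ≥ 3: 0 ≥ 3 is false
  days until reported > 221 days: 215 > 221 is false
  claim amount ≥ 49084 USD: 190079 ≥ 49084 is true
  peril ∈ {fire, vandalism}: other is not in the set → false
  police report filed: yes → true
  peril = flood: other == flood is false
  NOT premiums current: yes → false
  photo evidence submitted: no → false
  NOT incident in covered region: yes → false
  policy age > 82 months: 54 > 82 is false
  days until reported = 334 days: 215 == 334 is false
  policy age ≥ 89 months: 54 ≥ 89 is false
  deductible < 3696 USD: 2352 < 3696 is true
Combine:
[1.1.1.1.2] true AND false = false
[1.1.1.1.3] false OR false = false
[1.1.1.1] false OR false OR false = false
[1.1.1.2.1.1.2] true AND false = false
[1.1.1.2.1.1] false OR false = false
[1.1.1.2.1.2.2] false OR false = false
[1.1.1.2.1.2] true → false = false
[1.1.1.2.1] false OR false = false
[1.1.1.2] NOT false = true
[1.1.1.3.1] false AND false = false
[1.1.1.3.2] false OR false = false
[1.1.1.3.3] false → false (antecedent false ⇒ implication holds) = true
[1.1.1.3] false AND false AND true = false
[1.1.1] false OR true OR false = true
[1.1] NOT true = false
[1] NOT false = true
[2] exactly-one(false, false, true) = true
[root] true AND true = true
Overall: true → paid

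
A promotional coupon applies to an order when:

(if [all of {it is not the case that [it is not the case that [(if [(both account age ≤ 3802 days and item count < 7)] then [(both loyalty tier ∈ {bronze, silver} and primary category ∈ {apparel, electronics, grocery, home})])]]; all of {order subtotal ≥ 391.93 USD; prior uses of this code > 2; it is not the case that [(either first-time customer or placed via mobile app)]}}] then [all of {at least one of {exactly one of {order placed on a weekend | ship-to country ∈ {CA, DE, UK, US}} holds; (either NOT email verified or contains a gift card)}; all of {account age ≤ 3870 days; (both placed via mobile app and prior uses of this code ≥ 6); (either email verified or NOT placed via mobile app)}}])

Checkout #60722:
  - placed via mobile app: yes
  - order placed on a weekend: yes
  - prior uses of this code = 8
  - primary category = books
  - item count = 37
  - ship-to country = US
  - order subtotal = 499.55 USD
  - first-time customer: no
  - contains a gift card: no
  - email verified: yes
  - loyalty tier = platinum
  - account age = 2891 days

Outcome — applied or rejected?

Applied

Atomic conditions:
  account age ≤ 3802 days: 2891 ≤ 3802 is true
  item count < 7: 37 < 7 is false
  loyalty tier ∈ {bronze, silver}: platinum is not in the set → false
  primary category ∈ {apparel, electronics, grocery, home}: books is not in the set → false
  order subtotal ≥ 391.93 USD: 499.55 ≥ 391.93 is true
  prior uses of this code > 2: 8 > 2 is true
  first-time customer: no → false
  placed via mobile app: yes → true
  order placed on a weekend: yes → true
  ship-to country ∈ {CA, DE, UK, US}: US is in the set → true
  NOT email verified: yes → false
  contains a gift card: no → false
  account age ≤ 3870 days: 2891 ≤ 3870 is true
  prior uses of this code ≥ 6: 8 ≥ 6 is true
  email verified: yes → true
  NOT placed via mobile app: yes → false
Combine:
[1.1.1.1.1] true AND false = false
[1.1.1.1.2] false AND false = false
[1.1.1.1] false → false (antecedent false ⇒ implication holds) = true
[1.1.1] NOT true = false
[1.1] NOT false = true
[1.2.3.1] false OR true = true
[1.2.3] NOT true = false
[1.2] true AND true AND false = false
[1] true AND false = false
[2.1.1] exactly-one(true, true) = false
[2.1.2] false OR false = false
[2.1] false OR false = false
[2.2.2] true AND true = true
[2.2.3] true OR false = true
[2.2] true AND true AND true = true
[2] false AND true = false
[root] false → false (antecedent false ⇒ implication holds) = true
Overall: true → applied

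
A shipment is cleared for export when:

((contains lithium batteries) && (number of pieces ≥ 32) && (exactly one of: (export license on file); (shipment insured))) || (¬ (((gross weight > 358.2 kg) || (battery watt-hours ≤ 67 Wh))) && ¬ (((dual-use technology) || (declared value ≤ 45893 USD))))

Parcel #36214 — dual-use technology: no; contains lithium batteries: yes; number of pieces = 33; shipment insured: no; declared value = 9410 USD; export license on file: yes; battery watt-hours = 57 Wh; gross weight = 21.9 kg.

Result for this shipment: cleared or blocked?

Atomic conditions:
  contains lithium batteries: yes → true
  number of pieces ≥ 32: 33 ≥ 32 is true
  export license on file: yes → true
  shipment insured: no → false
  gross weight > 358.2 kg: 21.9 > 358.2 is false
  battery watt-hours ≤ 67 Wh: 57 ≤ 67 is true
  dual-use technology: no → false
  declared value ≤ 45893 USD: 9410 ≤ 45893 is true
Combine:
[1.3] exactly-one(true, false) = true
[1] true AND true AND true = true
[2.1.1] false OR true = true
[2.1] NOT true = false
[2.2.1] false OR true = true
[2.2] NOT true = false
[2] false AND false = false
[root] true OR false = true
Overall: true → cleared

Cleared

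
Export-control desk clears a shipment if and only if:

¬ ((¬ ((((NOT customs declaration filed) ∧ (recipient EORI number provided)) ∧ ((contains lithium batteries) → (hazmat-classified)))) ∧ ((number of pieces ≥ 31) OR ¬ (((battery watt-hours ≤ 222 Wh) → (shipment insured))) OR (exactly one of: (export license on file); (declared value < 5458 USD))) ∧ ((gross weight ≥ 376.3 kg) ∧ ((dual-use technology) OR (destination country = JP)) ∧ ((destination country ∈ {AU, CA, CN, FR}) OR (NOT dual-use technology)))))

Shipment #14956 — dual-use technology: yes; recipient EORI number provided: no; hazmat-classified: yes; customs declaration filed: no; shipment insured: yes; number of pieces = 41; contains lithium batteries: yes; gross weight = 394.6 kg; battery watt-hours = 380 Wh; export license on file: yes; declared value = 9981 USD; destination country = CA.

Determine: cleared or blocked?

Atomic conditions:
  NOT customs declaration filed: no → true
  recipient EORI number provided: no → false
  contains lithium batteries: yes → true
  hazmat-classified: yes → true
  number of pieces ≥ 31: 41 ≥ 31 is true
  battery watt-hours ≤ 222 Wh: 380 ≤ 222 is false
  shipment insured: yes → true
  export license on file: yes → true
  declared value < 5458 USD: 9981 < 5458 is false
  gross weight ≥ 376.3 kg: 394.6 ≥ 376.3 is true
  dual-use technology: yes → true
  destination country = JP: CA == JP is false
  destination country ∈ {AU, CA, CN, FR}: CA is in the set → true
  NOT dual-use technology: yes → false
Combine:
[1.1.1.1] true AND false = false
[1.1.1.2] true → true = true
[1.1.1] false AND true = false
[1.1] NOT false = true
[1.2.2.1] false → true (antecedent false ⇒ implication holds) = true
[1.2.2] NOT true = false
[1.2.3] exactly-one(true, false) = true
[1.2] true OR false OR true = true
[1.3.2] true OR false = true
[1.3.3] true OR false = true
[1.3] true AND true AND true = true
[1] true AND true AND true = true
[root] NOT true = false
Overall: false → blocked

Blocked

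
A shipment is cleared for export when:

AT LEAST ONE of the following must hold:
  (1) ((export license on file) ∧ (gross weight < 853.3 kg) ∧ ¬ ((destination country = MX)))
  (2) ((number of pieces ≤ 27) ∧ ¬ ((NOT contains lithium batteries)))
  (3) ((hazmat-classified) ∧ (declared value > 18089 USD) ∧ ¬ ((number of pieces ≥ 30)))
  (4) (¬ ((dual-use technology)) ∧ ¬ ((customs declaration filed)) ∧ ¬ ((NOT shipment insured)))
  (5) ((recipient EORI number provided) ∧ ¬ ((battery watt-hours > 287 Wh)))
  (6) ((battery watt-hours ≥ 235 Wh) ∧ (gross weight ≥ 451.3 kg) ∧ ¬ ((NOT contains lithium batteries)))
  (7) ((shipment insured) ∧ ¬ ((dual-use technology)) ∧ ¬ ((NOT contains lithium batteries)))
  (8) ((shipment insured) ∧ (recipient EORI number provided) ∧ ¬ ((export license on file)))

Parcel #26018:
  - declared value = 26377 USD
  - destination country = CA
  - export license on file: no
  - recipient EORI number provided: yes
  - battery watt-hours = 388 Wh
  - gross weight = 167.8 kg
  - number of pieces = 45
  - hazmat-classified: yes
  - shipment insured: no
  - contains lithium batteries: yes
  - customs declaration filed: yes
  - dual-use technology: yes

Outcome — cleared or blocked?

Blocked

Atomic conditions:
  export license on file: no → false
  gross weight < 853.3 kg: 167.8 < 853.3 is true
  destination country = MX: CA == MX is false
  number of pieces ≤ 27: 45 ≤ 27 is false
  NOT contains lithium batteries: yes → false
  hazmat-classified: yes → true
  declared value > 18089 USD: 26377 > 18089 is true
  number of pieces ≥ 30: 45 ≥ 30 is true
  dual-use technology: yes → true
  customs declaration filed: yes → true
  NOT shipment insured: no → true
  recipient EORI number provided: yes → true
  battery watt-hours > 287 Wh: 388 > 287 is true
  battery watt-hours ≥ 235 Wh: 388 ≥ 235 is true
  gross weight ≥ 451.3 kg: 167.8 ≥ 451.3 is false
  shipment insured: no → false
Combine:
[1.3] NOT false = true
[1] false AND true AND true = false
[2.2] NOT false = true
[2] false AND true = false
[3.3] NOT true = false
[3] true AND true AND false = false
[4.1] NOT true = false
[4.2] NOT true = false
[4.3] NOT true = false
[4] false AND false AND false = false
[5.2] NOT true = false
[5] true AND false = false
[6.3] NOT false = true
[6] true AND false AND true = false
[7.2] NOT true = false
[7.3] NOT false = true
[7] false AND false AND true = false
[8.3] NOT false = true
[8] false AND true AND true = false
[root] false OR false OR false OR false OR false OR false OR false OR false = false
Overall: false → blocked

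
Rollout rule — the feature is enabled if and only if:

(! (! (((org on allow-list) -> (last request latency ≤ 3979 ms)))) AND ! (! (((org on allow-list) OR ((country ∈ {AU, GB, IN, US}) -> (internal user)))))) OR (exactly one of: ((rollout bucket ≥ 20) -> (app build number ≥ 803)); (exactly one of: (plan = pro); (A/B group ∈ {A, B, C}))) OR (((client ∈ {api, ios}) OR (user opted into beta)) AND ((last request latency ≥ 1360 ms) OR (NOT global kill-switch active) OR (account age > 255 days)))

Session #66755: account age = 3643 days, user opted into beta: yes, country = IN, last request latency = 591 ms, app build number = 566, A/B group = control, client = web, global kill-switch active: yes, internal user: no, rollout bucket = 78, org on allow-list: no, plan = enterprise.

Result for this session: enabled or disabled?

Atomic conditions:
  org on allow-list: no → false
  last request latency ≤ 3979 ms: 591 ≤ 3979 is true
  country ∈ {AU, GB, IN, US}: IN is in the set → true
  internal user: no → false
  rollout bucket ≥ 20: 78 ≥ 20 is true
  app build number ≥ 803: 566 ≥ 803 is false
  plan = pro: enterprise == pro is false
  A/B group ∈ {A, B, C}: control is not in the set → false
  client ∈ {api, ios}: web is not in the set → false
  user opted into beta: yes → true
  last request latency ≥ 1360 ms: 591 ≥ 1360 is false
  NOT global kill-switch active: yes → false
  account age > 255 days: 3643 > 255 is true
Combine:
[1.1.1.1] false → true (antecedent false ⇒ implication holds) = true
[1.1.1] NOT true = false
[1.1] NOT false = true
[1.2.1.1.2] true → false = false
[1.2.1.1] false OR false = false
[1.2.1] NOT false = true
[1.2] NOT true = false
[1] true AND false = false
[2.1] true → false = false
[2.2] exactly-one(false, false) = false
[2] exactly-one(false, false) = false
[3.1] false OR true = true
[3.2] false OR false OR true = true
[3] true AND true = true
[root] false OR false OR true = true
Overall: true → enabled

Enabled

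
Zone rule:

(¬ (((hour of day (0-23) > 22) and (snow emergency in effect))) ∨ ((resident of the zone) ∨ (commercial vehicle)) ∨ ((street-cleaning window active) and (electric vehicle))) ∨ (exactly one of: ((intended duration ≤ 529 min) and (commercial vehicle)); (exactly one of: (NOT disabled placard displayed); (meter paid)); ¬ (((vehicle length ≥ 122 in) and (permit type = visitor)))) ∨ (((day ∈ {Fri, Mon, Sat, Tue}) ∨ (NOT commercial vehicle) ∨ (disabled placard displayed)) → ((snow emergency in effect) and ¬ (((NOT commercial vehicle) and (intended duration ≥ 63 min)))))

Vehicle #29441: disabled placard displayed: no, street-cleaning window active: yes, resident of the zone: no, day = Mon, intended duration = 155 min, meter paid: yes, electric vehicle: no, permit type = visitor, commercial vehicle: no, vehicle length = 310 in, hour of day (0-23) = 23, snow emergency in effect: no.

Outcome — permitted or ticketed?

Permitted

Atomic conditions:
  hour of day (0-23) > 22: 23 > 22 is true
  snow emergency in effect: no → false
  resident of the zone: no → false
  commercial vehicle: no → false
  street-cleaning window active: yes → true
  electric vehicle: no → false
  intended duration ≤ 529 min: 155 ≤ 529 is true
  NOT disabled placard displayed: no → true
  meter paid: yes → true
  vehicle length ≥ 122 in: 310 ≥ 122 is true
  permit type = visitor: visitor == visitor is true
  day ∈ {Fri, Mon, Sat, Tue}: Mon is in the set → true
  NOT commercial vehicle: no → true
  disabled placard displayed: no → false
  intended duration ≥ 63 min: 155 ≥ 63 is true
Combine:
[1.1.1] true AND false = false
[1.1] NOT false = true
[1.2] false OR false = false
[1.3] true AND false = false
[1] true OR false OR false = true
[2.1] true AND false = false
[2.2] exactly-one(true, true) = false
[2.3.1] true AND true = true
[2.3] NOT true = false
[2] exactly-one(false, false, false) = false
[3.1] true OR true OR false = true
[3.2.2.1] true AND true = true
[3.2.2] NOT true = false
[3.2] false AND false = false
[3] true → false = false
[root] true OR false OR false = true
Overall: true → permitted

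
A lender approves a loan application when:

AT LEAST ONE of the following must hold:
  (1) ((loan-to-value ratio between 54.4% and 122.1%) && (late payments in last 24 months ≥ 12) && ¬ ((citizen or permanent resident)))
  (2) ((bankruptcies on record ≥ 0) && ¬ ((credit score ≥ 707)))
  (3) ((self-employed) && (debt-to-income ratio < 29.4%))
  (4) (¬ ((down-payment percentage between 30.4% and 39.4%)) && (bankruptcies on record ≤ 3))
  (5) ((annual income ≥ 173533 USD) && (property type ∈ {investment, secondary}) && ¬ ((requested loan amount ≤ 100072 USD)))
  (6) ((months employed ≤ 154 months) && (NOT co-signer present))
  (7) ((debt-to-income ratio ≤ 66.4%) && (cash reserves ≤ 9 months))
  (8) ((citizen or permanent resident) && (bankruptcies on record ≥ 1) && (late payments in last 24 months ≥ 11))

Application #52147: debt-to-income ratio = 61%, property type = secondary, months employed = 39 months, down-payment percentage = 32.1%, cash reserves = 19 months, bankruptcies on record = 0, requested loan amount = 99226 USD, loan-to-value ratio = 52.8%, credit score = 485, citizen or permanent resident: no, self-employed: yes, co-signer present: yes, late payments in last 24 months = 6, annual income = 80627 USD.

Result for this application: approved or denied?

Approved

Atomic conditions:
  loan-to-value ratio between 54.4% and 122.1%: 52.8 in [54.4, 122.1] is false
  late payments in last 24 months ≥ 12: 6 ≥ 12 is false
  citizen or permanent resident: no → false
  bankruptcies on record ≥ 0: 0 ≥ 0 is true
  credit score ≥ 707: 485 ≥ 707 is false
  self-employed: yes → true
  debt-to-income ratio < 29.4%: 61 < 29.4 is false
  down-payment percentage between 30.4% and 39.4%: 32.1 in [30.4, 39.4] is true
  bankruptcies on record ≤ 3: 0 ≤ 3 is true
  annual income ≥ 173533 USD: 80627 ≥ 173533 is false
  property type ∈ {investment, secondary}: secondary is in the set → true
  requested loan amount ≤ 100072 USD: 99226 ≤ 100072 is true
  months employed ≤ 154 months: 39 ≤ 154 is true
  NOT co-signer present: yes → false
  debt-to-income ratio ≤ 66.4%: 61 ≤ 66.4 is true
  cash reserves ≤ 9 months: 19 ≤ 9 is false
  bankruptcies on record ≥ 1: 0 ≥ 1 is false
  late payments in last 24 months ≥ 11: 6 ≥ 11 is false
Combine:
[1.3] NOT false = true
[1] false AND false AND true = false
[2.2] NOT false = true
[2] true AND true = true
[3] true AND false = false
[4.1] NOT true = false
[4] false AND true = false
[5.3] NOT true = false
[5] false AND true AND false = false
[6] true AND false = false
[7] true AND false = false
[8] false AND false AND false = false
[root] false OR true OR false OR false OR false OR false OR false OR false = true
Overall: true → approved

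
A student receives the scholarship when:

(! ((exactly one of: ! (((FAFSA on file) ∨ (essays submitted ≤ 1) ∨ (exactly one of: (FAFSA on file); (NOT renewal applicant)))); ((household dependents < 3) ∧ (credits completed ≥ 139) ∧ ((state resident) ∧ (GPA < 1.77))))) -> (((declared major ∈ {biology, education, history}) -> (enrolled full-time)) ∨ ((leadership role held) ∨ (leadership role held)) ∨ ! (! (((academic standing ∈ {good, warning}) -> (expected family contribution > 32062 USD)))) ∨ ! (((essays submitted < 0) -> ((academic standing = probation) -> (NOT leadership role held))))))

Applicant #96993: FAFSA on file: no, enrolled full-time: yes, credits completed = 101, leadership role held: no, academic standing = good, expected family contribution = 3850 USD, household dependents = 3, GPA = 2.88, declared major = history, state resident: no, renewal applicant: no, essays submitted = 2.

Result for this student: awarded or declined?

Atomic conditions:
  FAFSA on file: no → false
  essays submitted ≤ 1: 2 ≤ 1 is false
  NOT renewal applicant: no → true
  household dependents < 3: 3 < 3 is false
  credits completed ≥ 139: 101 ≥ 139 is false
  state resident: no → false
  GPA < 1.77: 2.88 < 1.77 is false
  declared major ∈ {biology, education, history}: history is in the set → true
  enrolled full-time: yes → true
  leadership role held: no → false
  academic standing ∈ {good, warning}: good is in the set → true
  expected family contribution > 32062 USD: 3850 > 32062 is false
  essays submitted < 0: 2 < 0 is false
  academic standing = probation: good == probation is false
  NOT leadership role held: no → true
Combine:
[1.1.1.1.3] exactly-one(false, true) = true
[1.1.1.1] false OR false OR true = true
[1.1.1] NOT true = false
[1.1.2.3] false AND false = false
[1.1.2] false AND false AND false = false
[1.1] exactly-one(false, false) = false
[1] NOT false = true
[2.1] true → true = true
[2.2] false OR false = false
[2.3.1.1] true → false = false
[2.3.1] NOT false = true
[2.3] NOT true = false
[2.4.1.2] false → true (antecedent false ⇒ implication holds) = true
[2.4.1] false → true (antecedent false ⇒ implication holds) = true
[2.4] NOT true = false
[2] true OR false OR false OR false = true
[root] true → true = true
Overall: true → awarded

Awarded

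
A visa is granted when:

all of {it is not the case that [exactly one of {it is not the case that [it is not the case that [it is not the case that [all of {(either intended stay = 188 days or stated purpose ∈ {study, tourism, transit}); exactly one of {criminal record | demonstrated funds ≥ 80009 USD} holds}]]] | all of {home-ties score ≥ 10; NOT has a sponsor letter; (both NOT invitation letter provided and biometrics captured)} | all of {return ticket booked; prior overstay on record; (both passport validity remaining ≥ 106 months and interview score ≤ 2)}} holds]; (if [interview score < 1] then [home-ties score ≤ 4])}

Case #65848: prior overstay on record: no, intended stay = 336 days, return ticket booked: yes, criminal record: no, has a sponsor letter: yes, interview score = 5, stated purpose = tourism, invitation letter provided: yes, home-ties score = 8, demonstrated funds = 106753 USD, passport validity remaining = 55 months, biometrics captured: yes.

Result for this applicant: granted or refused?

Granted

Atomic conditions:
  intended stay = 188 days: 336 == 188 is false
  stated purpose ∈ {study, tourism, transit}: tourism is in the set → true
  criminal record: no → false
  demonstrated funds ≥ 80009 USD: 106753 ≥ 80009 is true
  home-ties score ≥ 10: 8 ≥ 10 is false
  NOT has a sponsor letter: yes → false
  NOT invitation letter provided: yes → false
  biometrics captured: yes → true
  return ticket booked: yes → true
  prior overstay on record: no → false
  passport validity remaining ≥ 106 months: 55 ≥ 106 is false
  interview score ≤ 2: 5 ≤ 2 is false
  interview score < 1: 5 < 1 is false
  home-ties score ≤ 4: 8 ≤ 4 is false
Combine:
[1.1.1.1.1.1.1] false OR true = true
[1.1.1.1.1.1.2] exactly-one(false, true) = true
[1.1.1.1.1.1] true AND true = true
[1.1.1.1.1] NOT true = false
[1.1.1.1] NOT false = true
[1.1.1] NOT true = false
[1.1.2.3] false AND true = false
[1.1.2] false AND false AND false = false
[1.1.3.3] false AND false = false
[1.1.3] true AND false AND false = false
[1.1] exactly-one(false, false, false) = false
[1] NOT false = true
[2] false → false (antecedent false ⇒ implication holds) = true
[root] true AND true = true
Overall: true → granted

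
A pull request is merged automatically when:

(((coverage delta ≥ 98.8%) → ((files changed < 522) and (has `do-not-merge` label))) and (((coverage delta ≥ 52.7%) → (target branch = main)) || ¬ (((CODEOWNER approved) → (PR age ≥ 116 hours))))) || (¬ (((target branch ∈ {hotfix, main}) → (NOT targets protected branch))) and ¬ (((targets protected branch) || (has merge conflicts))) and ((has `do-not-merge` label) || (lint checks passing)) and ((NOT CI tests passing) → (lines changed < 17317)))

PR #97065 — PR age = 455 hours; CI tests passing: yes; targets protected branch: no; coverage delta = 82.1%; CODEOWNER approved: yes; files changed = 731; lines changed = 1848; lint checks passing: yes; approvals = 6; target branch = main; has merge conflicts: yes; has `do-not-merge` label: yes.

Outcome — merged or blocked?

Atomic conditions:
  coverage delta ≥ 98.8%: 82.1 ≥ 98.8 is false
  files changed < 522: 731 < 522 is false
  has `do-not-merge` label: yes → true
  coverage delta ≥ 52.7%: 82.1 ≥ 52.7 is true
  target branch = main: main == main is true
  CODEOWNER approved: yes → true
  PR age ≥ 116 hours: 455 ≥ 116 is true
  target branch ∈ {hotfix, main}: main is in the set → true
  NOT targets protected branch: no → true
  targets protected branch: no → false
  has merge conflicts: yes → true
  lint checks passing: yes → true
  NOT CI tests passing: yes → false
  lines changed < 17317: 1848 < 17317 is true
Combine:
[1.1.2] false AND true = false
[1.1] false → false (antecedent false ⇒ implication holds) = true
[1.2.1] true → true = true
[1.2.2.1] true → true = true
[1.2.2] NOT true = false
[1.2] true OR false = true
[1] true AND true = true
[2.1.1] true → true = true
[2.1] NOT true = false
[2.2.1] false OR true = true
[2.2] NOT true = false
[2.3] true OR true = true
[2.4] false → true (antecedent false ⇒ implication holds) = true
[2] false AND false AND true AND true = false
[root] true OR false = true
Overall: true → merged

Merged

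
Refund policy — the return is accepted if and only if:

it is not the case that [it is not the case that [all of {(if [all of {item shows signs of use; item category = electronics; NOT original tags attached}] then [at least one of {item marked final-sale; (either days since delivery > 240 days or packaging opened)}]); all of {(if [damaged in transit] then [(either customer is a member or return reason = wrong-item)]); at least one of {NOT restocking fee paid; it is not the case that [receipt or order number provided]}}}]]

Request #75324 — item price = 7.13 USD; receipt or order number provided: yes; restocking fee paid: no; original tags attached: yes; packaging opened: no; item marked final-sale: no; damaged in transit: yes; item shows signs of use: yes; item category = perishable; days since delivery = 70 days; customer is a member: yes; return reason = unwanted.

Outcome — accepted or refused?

Accepted

Atomic conditions:
  item shows signs of use: yes → true
  item category = electronics: perishable == electronics is false
  NOT original tags attached: yes → false
  item marked final-sale: no → false
  days since delivery > 240 days: 70 > 240 is false
  packaging opened: no → false
  damaged in transit: yes → true
  customer is a member: yes → true
  return reason = wrong-item: unwanted == wrong-item is false
  NOT restocking fee paid: no → true
  receipt or order number provided: yes → true
Combine:
[1.1.1.1] true AND false AND false = false
[1.1.1.2.2] false OR false = false
[1.1.1.2] false OR false = false
[1.1.1] false → false (antecedent false ⇒ implication holds) = true
[1.1.2.1.2] true OR false = true
[1.1.2.1] true → true = true
[1.1.2.2.2] NOT true = false
[1.1.2.2] true OR false = true
[1.1.2] true AND true = true
[1.1] true AND true = true
[1] NOT true = false
[root] NOT false = true
Overall: true → accepted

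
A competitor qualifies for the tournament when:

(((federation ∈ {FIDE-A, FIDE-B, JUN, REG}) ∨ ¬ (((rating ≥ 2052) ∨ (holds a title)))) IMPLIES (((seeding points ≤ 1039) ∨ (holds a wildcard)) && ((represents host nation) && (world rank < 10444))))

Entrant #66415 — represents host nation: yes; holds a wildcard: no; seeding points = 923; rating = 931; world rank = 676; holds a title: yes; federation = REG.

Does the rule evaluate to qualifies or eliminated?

Qualifies

Atomic conditions:
  federation ∈ {FIDE-A, FIDE-B, JUN, REG}: REG is in the set → true
  rating ≥ 2052: 931 ≥ 2052 is false
  holds a title: yes → true
  seeding points ≤ 1039: 923 ≤ 1039 is true
  holds a wildcard: no → false
  represents host nation: yes → true
  world rank < 10444: 676 < 10444 is true
Combine:
[1.2.1] false OR true = true
[1.2] NOT true = false
[1] true OR false = true
[2.1] true OR false = true
[2.2] true AND true = true
[2] true AND true = true
[root] true → true = true
Overall: true → qualifies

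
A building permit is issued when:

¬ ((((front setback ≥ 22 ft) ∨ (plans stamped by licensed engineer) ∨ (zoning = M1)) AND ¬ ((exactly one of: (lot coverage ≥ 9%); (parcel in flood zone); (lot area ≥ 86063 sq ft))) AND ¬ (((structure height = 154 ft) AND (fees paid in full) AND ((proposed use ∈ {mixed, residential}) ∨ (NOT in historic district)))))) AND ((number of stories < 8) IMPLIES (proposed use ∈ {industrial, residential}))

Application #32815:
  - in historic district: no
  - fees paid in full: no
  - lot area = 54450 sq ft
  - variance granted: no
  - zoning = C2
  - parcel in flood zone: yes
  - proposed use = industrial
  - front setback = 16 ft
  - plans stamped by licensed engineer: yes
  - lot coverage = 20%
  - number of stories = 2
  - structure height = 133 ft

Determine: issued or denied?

Denied

Atomic conditions:
  front setback ≥ 22 ft: 16 ≥ 22 is false
  plans stamped by licensed engineer: yes → true
  zoning = M1: C2 == M1 is false
  lot coverage ≥ 9%: 20 ≥ 9 is true
  parcel in flood zone: yes → true
  lot area ≥ 86063 sq ft: 54450 ≥ 86063 is false
  structure height = 154 ft: 133 == 154 is false
  fees paid in full: no → false
  proposed use ∈ {mixed, residential}: industrial is not in the set → false
  NOT in historic district: no → true
  number of stories < 8: 2 < 8 is true
  proposed use ∈ {industrial, residential}: industrial is in the set → true
Combine:
[1.1.1] false OR true OR false = true
[1.1.2.1] exactly-one(true, true, false) = false
[1.1.2] NOT false = true
[1.1.3.1.3] false OR true = true
[1.1.3.1] false AND false AND true = false
[1.1.3] NOT false = true
[1.1] true AND true AND true = true
[1] NOT true = false
[2] true → true = true
[root] false AND true = false
Overall: false → denied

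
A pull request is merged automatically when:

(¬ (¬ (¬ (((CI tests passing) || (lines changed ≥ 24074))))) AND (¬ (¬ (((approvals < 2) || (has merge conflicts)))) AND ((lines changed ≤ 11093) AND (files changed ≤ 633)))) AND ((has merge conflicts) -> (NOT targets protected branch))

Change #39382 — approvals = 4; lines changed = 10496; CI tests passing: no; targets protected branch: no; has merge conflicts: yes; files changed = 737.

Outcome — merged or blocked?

Atomic conditions:
  CI tests passing: no → false
  lines changed ≥ 24074: 10496 ≥ 24074 is false
  approvals < 2: 4 < 2 is false
  has merge conflicts: yes → true
  lines changed ≤ 11093: 10496 ≤ 11093 is true
  files changed ≤ 633: 737 ≤ 633 is false
  NOT targets protected branch: no → true
Combine:
[1.1.1.1.1] false OR false = false
[1.1.1.1] NOT false = true
[1.1.1] NOT true = false
[1.1] NOT false = true
[1.2.1.1.1] false OR true = true
[1.2.1.1] NOT true = false
[1.2.1] NOT false = true
[1.2.2] true AND false = false
[1.2] true AND false = false
[1] true AND false = false
[2] true → true = true
[root] false AND true = false
Overall: false → blocked

Blocked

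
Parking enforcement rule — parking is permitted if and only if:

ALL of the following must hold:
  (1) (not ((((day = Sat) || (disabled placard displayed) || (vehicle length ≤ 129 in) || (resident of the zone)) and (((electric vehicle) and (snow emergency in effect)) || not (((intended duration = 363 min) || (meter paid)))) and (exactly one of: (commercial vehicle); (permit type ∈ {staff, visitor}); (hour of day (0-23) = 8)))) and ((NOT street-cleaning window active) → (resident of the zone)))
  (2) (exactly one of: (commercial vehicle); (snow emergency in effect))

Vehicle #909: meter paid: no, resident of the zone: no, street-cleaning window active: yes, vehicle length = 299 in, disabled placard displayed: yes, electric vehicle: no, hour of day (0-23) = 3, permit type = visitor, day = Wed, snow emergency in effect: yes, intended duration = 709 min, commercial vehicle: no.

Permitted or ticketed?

Atomic conditions:
  day = Sat: Wed == Sat is false
  disabled placard displayed: yes → true
  vehicle length ≤ 129 in: 299 ≤ 129 is false
  resident of the zone: no → false
  electric vehicle: no → false
  snow emergency in effect: yes → true
  intended duration = 363 min: 709 == 363 is false
  meter paid: no → false
  commercial vehicle: no → false
  permit type ∈ {staff, visitor}: visitor is in the set → true
  hour of day (0-23) = 8: 3 == 8 is false
  NOT street-cleaning window active: yes → false
Combine:
[1.1.1.1] false OR true OR false OR false = true
[1.1.1.2.1] false AND true = false
[1.1.1.2.2.1] false OR false = false
[1.1.1.2.2] NOT false = true
[1.1.1.2] false OR true = true
[1.1.1.3] exactly-one(false, true, false) = true
[1.1.1] true AND true AND true = true
[1.1] NOT true = false
[1.2] false → false (antecedent false ⇒ implication holds) = true
[1] false AND true = false
[2] exactly-one(false, true) = true
[root] false AND true = false
Overall: false → ticketed

Ticketed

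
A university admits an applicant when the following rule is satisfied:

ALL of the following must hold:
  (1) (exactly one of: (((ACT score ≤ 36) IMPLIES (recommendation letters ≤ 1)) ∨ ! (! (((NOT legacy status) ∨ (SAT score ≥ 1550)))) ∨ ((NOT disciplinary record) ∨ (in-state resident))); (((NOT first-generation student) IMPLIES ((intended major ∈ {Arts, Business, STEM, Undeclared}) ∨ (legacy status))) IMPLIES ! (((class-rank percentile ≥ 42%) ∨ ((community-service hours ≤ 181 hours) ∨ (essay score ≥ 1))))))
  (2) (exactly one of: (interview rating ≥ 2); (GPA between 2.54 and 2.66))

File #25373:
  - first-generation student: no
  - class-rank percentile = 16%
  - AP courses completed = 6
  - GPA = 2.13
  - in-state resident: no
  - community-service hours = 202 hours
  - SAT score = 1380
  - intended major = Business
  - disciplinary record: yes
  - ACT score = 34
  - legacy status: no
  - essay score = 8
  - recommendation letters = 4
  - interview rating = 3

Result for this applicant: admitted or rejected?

Admitted

Atomic conditions:
  ACT score ≤ 36: 34 ≤ 36 is true
  recommendation letters ≤ 1: 4 ≤ 1 is false
  NOT legacy status: no → true
  SAT score ≥ 1550: 1380 ≥ 1550 is false
  NOT disciplinary record: yes → false
  in-state resident: no → false
  NOT first-generation student: no → true
  intended major ∈ {Arts, Business, STEM, Undeclared}: Business is in the set → true
  legacy status: no → false
  class-rank percentile ≥ 42%: 16 ≥ 42 is false
  community-service hours ≤ 181 hours: 202 ≤ 181 is false
  essay score ≥ 1: 8 ≥ 1 is true
  interview rating ≥ 2: 3 ≥ 2 is true
  GPA between 2.54 and 2.66: 2.13 in [2.54, 2.66] is false
Combine:
[1.1.1] true → false = false
[1.1.2.1.1] true OR false = true
[1.1.2.1] NOT true = false
[1.1.2] NOT false = true
[1.1.3] false OR false = false
[1.1] false OR true OR false = true
[1.2.1.2] true OR false = true
[1.2.1] true → true = true
[1.2.2.1.2] false OR true = true
[1.2.2.1] false OR true = true
[1.2.2] NOT true = false
[1.2] true → false = false
[1] exactly-one(true, false) = true
[2] exactly-one(true, false) = true
[root] true AND true = true
Overall: true → admitted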